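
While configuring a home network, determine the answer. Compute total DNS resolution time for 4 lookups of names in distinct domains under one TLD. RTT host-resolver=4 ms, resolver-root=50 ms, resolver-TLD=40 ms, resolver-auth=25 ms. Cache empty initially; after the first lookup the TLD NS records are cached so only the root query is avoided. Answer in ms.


Lookup 1 (cold cache): local + root + TLD + auth = 4 + 50 + 40 + 25 = 119 ms
Lookups 2..4 (TLD NS cached -> skip root; new domain -> still ask TLD and auth): local + TLD + auth = 4 + 40 + 25 = 69 ms each
Remaining 3 lookups: 3 * 69 = 207 ms
Total = 119 + 207 = 326 ms

326


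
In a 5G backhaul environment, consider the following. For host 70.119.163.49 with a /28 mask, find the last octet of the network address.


Given: IP = 70.119.163.49, prefix = /28
Subnet mask = 255.255.255.240
Last octet of IP: 49
Last octet of mask: 240
Network last octet = 49 AND 240 = 48

48


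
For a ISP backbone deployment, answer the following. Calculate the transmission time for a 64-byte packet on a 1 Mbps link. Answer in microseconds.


Given: packet = 64 bytes, bandwidth = 1 Mbps
Packet in bits = 64 * 8 = 512 bits
Bandwidth = 1 * 10^6 = 1000000 bps
Time = 512 / 1000000 seconds
Time in us = 512 * 10^6 / 1000000 = 512

512


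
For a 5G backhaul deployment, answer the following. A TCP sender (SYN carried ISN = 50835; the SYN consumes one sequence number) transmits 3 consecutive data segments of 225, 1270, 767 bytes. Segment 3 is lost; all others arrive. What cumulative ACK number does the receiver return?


SYN uses sequence number 50835; first data byte = ISN + 1 = 50836.
Segment 1: SEQ = 50836, len = 225 B, covers [50836, 51060]
Segment 2: SEQ = 51061, len = 1270 B, covers [51061, 52330]
Segment 3: SEQ = 52331, len = 767 B, covers [52331, 53097] [LOST]
In-order data received: bytes [50836, 52330] (segments 1..2).
Segment 3 missing -> gap begins at byte 52331.
Cumulative ACK = next expected in-order byte = 50836 + 225 + 1270 = 52331

52331


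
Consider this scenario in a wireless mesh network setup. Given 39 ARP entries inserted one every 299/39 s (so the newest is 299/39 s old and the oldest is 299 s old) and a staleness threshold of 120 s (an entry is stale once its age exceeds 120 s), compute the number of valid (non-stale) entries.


Ages are k * 299/39 s for k = 1..39 (spacing = 7.6667 s).
Entry k is valid iff k * 299/39 <= 120 iff k <= 39 * 120 / 299 = 15.6522
n_valid = floor(15.6522) = 15
(n_stale = 39 - 15 = 24)

15


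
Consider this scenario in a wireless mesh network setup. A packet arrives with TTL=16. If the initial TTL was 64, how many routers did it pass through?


Given: initial TTL = 64, received TTL = 16
Hops = initial TTL - received TTL
Hops = 64 - 16 = 48

48


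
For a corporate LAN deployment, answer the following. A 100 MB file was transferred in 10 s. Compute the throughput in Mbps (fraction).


Given: file = 100 MB, time = 10 s
File in Mb = 100 * 8 = 800 Mb
Throughput = 800 / 10 Mbps
Throughput = 80 Mbps

80


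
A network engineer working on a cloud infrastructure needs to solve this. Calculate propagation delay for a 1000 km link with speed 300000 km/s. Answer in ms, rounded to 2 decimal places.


Given: distance = 1000 km, speed = 300000 km/s
Delay = distance / speed = 1000 / 300000 seconds
Delay in ms = 1000 * 1000 / 300000
Delay = 3.3333 ms
Rounded to 2 dp = 3.33 ms

3.33


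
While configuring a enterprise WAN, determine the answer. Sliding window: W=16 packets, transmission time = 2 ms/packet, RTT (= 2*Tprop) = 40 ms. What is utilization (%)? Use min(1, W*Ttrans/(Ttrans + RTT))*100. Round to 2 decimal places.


Given: W = 16, Ttrans = 2 ms, RTT = 40 ms (= 2 * Tprop, Tprop = 20 ms)
Cycle time = Ttrans + RTT = 2 + 40 = 42 ms (first packet sent until its ACK returns)
W * Ttrans = 16 * 2 = 32 ms of sending per cycle
W * Ttrans / (Ttrans + RTT) = 32 / 42 = 0.761905
U = min(1, 0.761905) = 0.761905
U% = 76.19%

76.19


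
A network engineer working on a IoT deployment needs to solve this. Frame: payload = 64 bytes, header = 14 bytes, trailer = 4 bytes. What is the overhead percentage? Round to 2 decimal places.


Given: payload = 64 B, header = 14 B, trailer = 4 B
Overhead bytes = header + trailer = 14 + 4 = 18
Total frame = payload + overhead = 64 + 18 = 82
Overhead % = 18 / 82 * 100 = 21.9512% -> 21.95% (2 dp)

21.95


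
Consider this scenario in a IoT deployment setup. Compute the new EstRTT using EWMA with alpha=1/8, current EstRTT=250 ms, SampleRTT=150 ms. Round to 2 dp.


Given: EstRTT = 250 ms, SampleRTT = 150 ms, alpha = 1/8
New EstRTT = (1 - alpha) * EstRTT + alpha * SampleRTT
(7/8) * 250 = 218.75
(1/8) * 150 = 18.75
New EstRTT = 218.75 + 18.75 = 237.5 ms -> 237.50 ms (2 dp)

237.50


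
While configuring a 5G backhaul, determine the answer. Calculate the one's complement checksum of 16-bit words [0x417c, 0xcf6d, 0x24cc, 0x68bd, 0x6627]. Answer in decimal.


Given words: [0x417c, 0xcf6d, 0x24cc, 0x68bd, 0x6627]
Step 1: Sum all words
Raw sum = 16764 + 53101 + 9420 + 26813 + 26151 = 132249
Step 2: Fold carry: (1177 + 2) = 1179
One's complement = ~1179 & 0xFFFF = 64356

64356


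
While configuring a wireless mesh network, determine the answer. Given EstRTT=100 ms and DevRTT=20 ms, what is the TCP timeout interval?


Given: EstRTT = 100 ms, DevRTT = 20 ms
Timeout = EstRTT + 4 * DevRTT
4 * DevRTT = 4 * 20 = 80
Timeout = 100 + 80 = 180 ms

180


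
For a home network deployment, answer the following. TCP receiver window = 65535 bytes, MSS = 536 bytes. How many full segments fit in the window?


Given: RWND = 65535 bytes, MSS = 536 bytes
Full segments = floor(RWND / MSS)
Full segments = floor(65535 / 536)
Full segments = floor(122.2668) = 122

122


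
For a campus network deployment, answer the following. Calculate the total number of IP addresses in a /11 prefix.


Given: CIDR prefix /11
Host bits = 32 - 11 = 21
Total addresses = 2^21 = 2097152

2097152


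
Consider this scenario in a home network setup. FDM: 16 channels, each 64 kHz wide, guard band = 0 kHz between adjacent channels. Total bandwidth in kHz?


Given: 16 channels, 64 kHz each, guard = 0 kHz
Channel bandwidth = 16 * 64 = 1024 kHz
Guard bands = 15 gaps * 0 kHz = 0 kHz
Total = 1024 + 0 = 1024 kHz

1024


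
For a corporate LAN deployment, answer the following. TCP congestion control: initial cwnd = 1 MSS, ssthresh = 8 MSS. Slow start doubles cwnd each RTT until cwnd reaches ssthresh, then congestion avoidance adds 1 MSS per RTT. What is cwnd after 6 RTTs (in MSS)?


RTT 0: cwnd = 1 MSS (initial)
RTT 1: cwnd = 2 MSS (slow start, doubled)
RTT 2: cwnd = 4 MSS (slow start, doubled)
RTT 3: cwnd = 8 MSS (slow start, doubled)
RTT 4: cwnd = 9 MSS (congestion avoidance, +1)
RTT 5: cwnd = 10 MSS (congestion avoidance, +1)
RTT 6: cwnd = 11 MSS (congestion avoidance, +1)

11


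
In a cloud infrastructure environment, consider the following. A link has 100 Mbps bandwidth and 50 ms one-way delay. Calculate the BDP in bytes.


Given: bandwidth = 100 Mbps, delay = 50 ms
BDP in bits = 100 * 10^6 * 50 / 1000
BDP in bits = 5000000
BDP in bytes = 5000000 / 8 = 625000

625000


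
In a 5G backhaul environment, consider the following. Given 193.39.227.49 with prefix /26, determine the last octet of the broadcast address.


Given: IP = 193.39.227.49, prefix = /26
Host bits = 32 - 26 = 6
Network last octet = 49 AND mask = 0
Host part size = 2^6 - 1 = 63
Broadcast last octet = 0 OR 63 = 63

63


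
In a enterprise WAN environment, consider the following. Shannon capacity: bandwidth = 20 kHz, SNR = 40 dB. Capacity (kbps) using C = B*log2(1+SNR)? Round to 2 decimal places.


Given: B = 20 kHz, SNR = 40 dB
SNR linear = 10^(40/10) = 10000
1 + SNR = 10001
log2(10001) = 13.2878566418
C = 20 * 1000 * 13.2878566418 = 265757.1328 bps
C = 265.757133 kbps -> 265.76 kbps (2 dp)

265.76


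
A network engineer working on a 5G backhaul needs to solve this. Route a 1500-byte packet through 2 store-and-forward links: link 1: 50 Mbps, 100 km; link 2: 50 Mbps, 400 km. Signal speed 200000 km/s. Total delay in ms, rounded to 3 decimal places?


Packet = 1500 bytes = 12000 bits. Store-and-forward: sum (t_trans + t_prop) per link.
Link 1: t_trans = 12000/(50*10^6) s = 0.2400 ms; t_prop = 100/200000 s = 0.5000 ms; subtotal = 0.7400 ms
Link 2: t_trans = 12000/(50*10^6) s = 0.2400 ms; t_prop = 400/200000 s = 2.0000 ms; subtotal = 2.2400 ms
End-to-end = 0.7400 + 2.2400 = 2.9800 ms -> 2.980 ms (3 dp)

2.980


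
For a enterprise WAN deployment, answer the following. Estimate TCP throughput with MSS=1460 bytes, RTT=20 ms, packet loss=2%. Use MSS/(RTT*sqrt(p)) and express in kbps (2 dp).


Given: MSS = 1460 bytes, RTT = 20 ms, loss = 2%
RTT in seconds = 20 / 1000 = 0.02
Loss rate = 2% = 0.02
sqrt(loss) = sqrt(0.02) = 0.141421356237
Throughput (bytes/s) = 1460 / (0.02 * 0.141421356237) = 516187.9503
Throughput (kbps) = 516187.9503 * 8 / 1000 = 4129.503602 -> 4129.50 kbps (2 dp)

4129.50


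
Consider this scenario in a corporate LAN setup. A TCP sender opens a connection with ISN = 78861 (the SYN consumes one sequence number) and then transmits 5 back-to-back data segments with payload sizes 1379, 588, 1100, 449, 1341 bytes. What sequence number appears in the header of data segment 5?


The SYN occupies sequence number ISN = 78861, so the first data byte is ISN + 1 = 78862.
SEQ of data segment i = (ISN + 1) + sum of payload sizes of segments 1..i-1.
Segment 1: SEQ = 78862, payload = 1379 bytes
Segment 2: SEQ = 80241, payload = 588 bytes
Segment 3: SEQ = 80829, payload = 1100 bytes
Segment 4: SEQ = 81929, payload = 449 bytes
Segment 5: SEQ = 82378, payload = 1341 bytes
SEQ of segment 5 = 78862 + 1379 + 588 + 1100 + 449 = 82378

82378


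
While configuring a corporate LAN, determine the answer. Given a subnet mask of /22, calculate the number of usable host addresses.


Given: subnet mask /22
Host bits = 32 - 22 = 10
Total addresses = 2^10 = 1024
Usable hosts = 1024 - 2 (network + broadcast) = 1022

1022


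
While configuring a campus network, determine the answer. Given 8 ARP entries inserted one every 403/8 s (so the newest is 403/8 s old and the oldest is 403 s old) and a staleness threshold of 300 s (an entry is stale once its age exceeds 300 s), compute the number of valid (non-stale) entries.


Ages are k * 403/8 s for k = 1..8 (spacing = 50.3750 s).
Entry k is valid iff k * 403/8 <= 300 iff k <= 8 * 300 / 403 = 5.9553
n_valid = floor(5.9553) = 5
(n_stale = 8 - 5 = 3)

5


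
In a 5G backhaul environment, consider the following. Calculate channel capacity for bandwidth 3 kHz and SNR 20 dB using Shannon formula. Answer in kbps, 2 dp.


Given: B = 3 kHz, SNR = 20 dB
SNR linear = 10^(20/10) = 100
1 + SNR = 101
log2(101) = 6.6582114828
C = 3 * 1000 * 6.6582114828 = 19974.6344 bps
C = 19.974634 kbps -> 19.97 kbps (2 dp)

19.97


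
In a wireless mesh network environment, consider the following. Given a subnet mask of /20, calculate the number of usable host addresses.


Given: subnet mask /20
Host bits = 32 - 20 = 12
Total addresses = 2^12 = 4096
Usable hosts = 4096 - 2 (network + broadcast) = 4094

4094


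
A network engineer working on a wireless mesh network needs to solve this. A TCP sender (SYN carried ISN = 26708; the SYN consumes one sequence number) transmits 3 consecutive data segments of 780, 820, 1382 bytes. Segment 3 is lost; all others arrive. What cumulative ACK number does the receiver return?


SYN uses sequence number 26708; first data byte = ISN + 1 = 26709.
Segment 1: SEQ = 26709, len = 780 B, covers [26709, 27488]
Segment 2: SEQ = 27489, len = 820 B, covers [27489, 28308]
Segment 3: SEQ = 28309, len = 1382 B, covers [28309, 29690] [LOST]
In-order data received: bytes [26709, 28308] (segments 1..2).
Segment 3 missing -> gap begins at byte 28309.
Cumulative ACK = next expected in-order byte = 26709 + 780 + 820 = 28309

28309


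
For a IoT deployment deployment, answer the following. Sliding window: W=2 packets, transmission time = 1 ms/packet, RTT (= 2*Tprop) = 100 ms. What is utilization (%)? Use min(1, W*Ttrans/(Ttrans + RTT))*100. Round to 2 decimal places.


Given: W = 2, Ttrans = 1 ms, RTT = 100 ms (= 2 * Tprop, Tprop = 50 ms)
Cycle time = Ttrans + RTT = 1 + 100 = 101 ms (first packet sent until its ACK returns)
W * Ttrans = 2 * 1 = 2 ms of sending per cycle
W * Ttrans / (Ttrans + RTT) = 2 / 101 = 0.019802
U = min(1, 0.019802) = 0.019802
U% = 1.98%

1.98


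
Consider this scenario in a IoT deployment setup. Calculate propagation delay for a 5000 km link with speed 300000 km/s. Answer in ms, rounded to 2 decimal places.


Given: distance = 5000 km, speed = 300000 km/s
Delay = distance / speed = 5000 / 300000 seconds
Delay in ms = 5000 * 1000 / 300000
Delay = 16.6667 ms
Rounded to 2 dp = 16.67 ms

16.67


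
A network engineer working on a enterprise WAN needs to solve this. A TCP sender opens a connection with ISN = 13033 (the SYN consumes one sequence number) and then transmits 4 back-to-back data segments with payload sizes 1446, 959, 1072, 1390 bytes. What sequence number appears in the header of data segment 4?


The SYN occupies sequence number ISN = 13033, so the first data byte is ISN + 1 = 13034.
SEQ of data segment i = (ISN + 1) + sum of payload sizes of segments 1..i-1.
Segment 1: SEQ = 13034, payload = 1446 bytes
Segment 2: SEQ = 14480, payload = 959 bytes
Segment 3: SEQ = 15439, payload = 1072 bytes
Segment 4: SEQ = 16511, payload = 1390 bytes
SEQ of segment 4 = 13034 + 1446 + 959 + 1072 = 16511

16511


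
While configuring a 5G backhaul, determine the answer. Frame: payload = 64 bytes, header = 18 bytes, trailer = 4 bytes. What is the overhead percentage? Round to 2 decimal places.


Given: payload = 64 B, header = 18 B, trailer = 4 B
Overhead bytes = header + trailer = 18 + 4 = 22
Total frame = payload + overhead = 64 + 22 = 86
Overhead % = 22 / 86 * 100 = 25.5814% -> 25.58% (2 dp)

25.58


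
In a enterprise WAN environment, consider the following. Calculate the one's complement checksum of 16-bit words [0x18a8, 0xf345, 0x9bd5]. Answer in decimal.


Given words: [0x18a8, 0xf345, 0x9bd5]
Step 1: Sum all words
Raw sum = 6312 + 62277 + 39893 = 108482
Step 2: Fold carry: (42946 + 1) = 42947
One's complement = ~42947 & 0xFFFF = 22588

22588


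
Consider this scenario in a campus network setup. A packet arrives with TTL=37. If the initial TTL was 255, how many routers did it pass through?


Given: initial TTL = 255, received TTL = 37
Hops = initial TTL - received TTL
Hops = 255 - 37 = 218

218


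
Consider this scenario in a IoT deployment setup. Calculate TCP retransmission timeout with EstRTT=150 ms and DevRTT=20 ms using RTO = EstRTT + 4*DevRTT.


Given: EstRTT = 150 ms, DevRTT = 20 ms
Timeout = EstRTT + 4 * DevRTT
4 * DevRTT = 4 * 20 = 80
Timeout = 150 + 80 = 230 ms

230


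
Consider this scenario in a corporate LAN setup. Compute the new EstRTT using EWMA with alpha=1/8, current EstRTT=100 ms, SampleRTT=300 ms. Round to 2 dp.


Given: EstRTT = 100 ms, SampleRTT = 300 ms, alpha = 1/8
New EstRTT = (1 - alpha) * EstRTT + alpha * SampleRTT
(7/8) * 100 = 87.5
(1/8) * 300 = 37.5
New EstRTT = 87.5 + 37.5 = 125 ms -> 125.00 ms (2 dp)

125.00


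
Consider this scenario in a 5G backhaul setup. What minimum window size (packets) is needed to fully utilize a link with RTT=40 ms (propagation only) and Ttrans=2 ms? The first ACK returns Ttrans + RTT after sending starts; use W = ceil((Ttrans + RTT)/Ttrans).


Given: Ttrans = 2 ms, RTT = 40 ms (= 2 * Tprop, Tprop = 20 ms)
Time until first ACK returns = Ttrans + RTT = 2 + 40 = 42 ms
Need W * Ttrans >= Ttrans + RTT  ->  W >= (Ttrans + RTT) / Ttrans
(Ttrans + RTT) / Ttrans = 42 / 2 = 21
W_min = ceil(21) = 21

21


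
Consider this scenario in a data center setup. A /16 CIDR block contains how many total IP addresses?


Given: CIDR prefix /16
Host bits = 32 - 16 = 16
Total addresses = 2^16 = 65536

65536


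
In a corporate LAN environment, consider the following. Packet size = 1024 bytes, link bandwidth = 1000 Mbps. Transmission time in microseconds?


Given: packet = 1024 bytes, bandwidth = 1000 Mbps
Packet in bits = 1024 * 8 = 8192 bits
Bandwidth = 1000 * 10^6 = 1000000000 bps
Time = 8192 / 1000000000 seconds
Time in us = 8192 * 10^6 / 1000000000 = 8.192

8.192


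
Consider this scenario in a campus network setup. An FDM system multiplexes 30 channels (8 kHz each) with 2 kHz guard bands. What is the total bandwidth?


Given: 30 channels, 8 kHz each, guard = 2 kHz
Channel bandwidth = 30 * 8 = 240 kHz
Guard bands = 29 gaps * 2 kHz = 58 kHz
Total = 240 + 58 = 298 kHz

298


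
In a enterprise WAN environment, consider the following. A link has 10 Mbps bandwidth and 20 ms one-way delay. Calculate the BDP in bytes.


Given: bandwidth = 10 Mbps, delay = 20 ms
BDP in bits = 10 * 10^6 * 20 / 1000
BDP in bits = 200000
BDP in bytes = 200000 / 8 = 25000

25000


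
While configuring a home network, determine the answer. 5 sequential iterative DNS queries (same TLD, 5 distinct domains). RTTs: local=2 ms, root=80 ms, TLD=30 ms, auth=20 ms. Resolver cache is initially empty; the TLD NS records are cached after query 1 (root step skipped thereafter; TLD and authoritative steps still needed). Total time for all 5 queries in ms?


Lookup 1 (cold cache): local + root + TLD + auth = 2 + 80 + 30 + 20 = 132 ms
Lookups 2..5 (TLD NS cached -> skip root; new domain -> still ask TLD and auth): local + TLD + auth = 2 + 30 + 20 = 52 ms each
Remaining 4 lookups: 4 * 52 = 208 ms
Total = 132 + 208 = 340 ms

340


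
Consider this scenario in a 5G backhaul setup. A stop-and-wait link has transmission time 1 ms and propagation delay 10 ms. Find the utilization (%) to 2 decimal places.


Given: Ttrans = 1 ms, Tprop = 10 ms
RTT = 2 * Tprop = 2 * 10 = 20 ms
U = Ttrans / (Ttrans + RTT)
U = 1 / (1 + 20)
U = 1 / 21 = 0.047619
U% = 4.76%

4.76


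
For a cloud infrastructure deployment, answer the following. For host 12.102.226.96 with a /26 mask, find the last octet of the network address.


Given: IP = 12.102.226.96, prefix = /26
Subnet mask = 255.255.255.192
Last octet of IP: 96
Last octet of mask: 192
Network last octet = 96 AND 192 = 64

64


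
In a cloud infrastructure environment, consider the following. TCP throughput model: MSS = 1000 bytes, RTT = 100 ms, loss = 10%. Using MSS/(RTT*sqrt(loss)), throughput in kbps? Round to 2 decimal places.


Given: MSS = 1000 bytes, RTT = 100 ms, loss = 10%
RTT in seconds = 100 / 1000 = 0.1
Loss rate = 10% = 0.1
sqrt(loss) = sqrt(0.1) = 0.316227766017
Throughput (bytes/s) = 1000 / (0.1 * 0.316227766017) = 31622.7766
Throughput (kbps) = 31622.7766 * 8 / 1000 = 252.982213 -> 252.98 kbps (2 dp)

252.98


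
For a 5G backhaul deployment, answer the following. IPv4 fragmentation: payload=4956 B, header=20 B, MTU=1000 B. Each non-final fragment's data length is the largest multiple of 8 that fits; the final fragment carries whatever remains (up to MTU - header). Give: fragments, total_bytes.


Max data per non-final fragment = floor((MTU - header)/8)*8 = floor((1000 - 20)/8)*8 = floor(980/8)*8 = 976 B
Final fragment needs no 8-byte alignment: it can carry up to MTU - header = 980 B
Non-final fragments needed = ceil((payload - 980) / 976) = ceil(3976/976) = ceil(4.0738) = 5
Number of fragments = 5 + 1 = 6
Fragment sizes (data): 5 * 976 B + 76 B (last, 76 <= 980 OK)
Total bytes sent = payload + n_frags * header = 4956 + 6*20 = 4956 + 120 = 5076 B

6, 5076


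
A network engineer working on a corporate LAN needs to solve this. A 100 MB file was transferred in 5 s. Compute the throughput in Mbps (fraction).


Given: file = 100 MB, time = 5 s
File in Mb = 100 * 8 = 800 Mb
Throughput = 800 / 5 Mbps
Throughput = 160 Mbps

160


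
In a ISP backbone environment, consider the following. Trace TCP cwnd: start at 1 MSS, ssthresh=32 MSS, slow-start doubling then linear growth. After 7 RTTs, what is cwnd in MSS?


RTT 0: cwnd = 1 MSS (initial)
RTT 1: cwnd = 2 MSS (slow start, doubled)
RTT 2: cwnd = 4 MSS (slow start, doubled)
RTT 3: cwnd = 8 MSS (slow start, doubled)
RTT 4: cwnd = 16 MSS (slow start, doubled)
RTT 5: cwnd = 32 MSS (slow start, doubled)
RTT 6: cwnd = 33 MSS (congestion avoidance, +1)
RTT 7: cwnd = 34 MSS (congestion avoidance, +1)

34


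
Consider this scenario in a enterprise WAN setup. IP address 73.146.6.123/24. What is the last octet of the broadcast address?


Given: IP = 73.146.6.123, prefix = /24
Host bits = 32 - 24 = 8
Network last octet = 123 AND mask = 0
Host part size = 2^8 - 1 = 255
Broadcast last octet = 0 OR 255 = 255

255


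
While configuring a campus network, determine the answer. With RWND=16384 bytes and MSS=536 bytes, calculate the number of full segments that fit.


Given: RWND = 16384 bytes, MSS = 536 bytes
Full segments = floor(RWND / MSS)
Full segments = floor(16384 / 536)
Full segments = floor(30.5672) = 30

30


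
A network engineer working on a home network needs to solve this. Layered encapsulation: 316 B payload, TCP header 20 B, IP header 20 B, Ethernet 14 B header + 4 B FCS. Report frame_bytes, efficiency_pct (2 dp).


TCP segment = 316 + 20 = 336 B
IP packet = 336 + 20 = 356 B
Ethernet frame = 356 + 14 + 4 = 374 B
Efficiency = app / frame = 316 / 374 = 0.844920 = 84.4920% -> 84.49% (2 dp)

374, 84.49


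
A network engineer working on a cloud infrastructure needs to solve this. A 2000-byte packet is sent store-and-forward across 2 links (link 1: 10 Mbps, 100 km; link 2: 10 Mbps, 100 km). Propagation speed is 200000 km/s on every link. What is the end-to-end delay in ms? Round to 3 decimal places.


Packet = 2000 bytes = 16000 bits. Store-and-forward: sum (t_trans + t_prop) per link.
Link 1: t_trans = 16000/(10*10^6) s = 1.6000 ms; t_prop = 100/200000 s = 0.5000 ms; subtotal = 2.1000 ms
Link 2: t_trans = 16000/(10*10^6) s = 1.6000 ms; t_prop = 100/200000 s = 0.5000 ms; subtotal = 2.1000 ms
End-to-end = 2.1000 + 2.1000 = 4.2000 ms -> 4.200 ms (3 dp)

4.200


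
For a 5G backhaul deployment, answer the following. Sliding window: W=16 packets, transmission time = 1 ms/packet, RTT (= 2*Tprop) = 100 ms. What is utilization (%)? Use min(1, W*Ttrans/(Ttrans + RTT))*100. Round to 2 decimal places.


Given: W = 16, Ttrans = 1 ms, RTT = 100 ms (= 2 * Tprop, Tprop = 50 ms)
Cycle time = Ttrans + RTT = 1 + 100 = 101 ms (first packet sent until its ACK returns)
W * Ttrans = 16 * 1 = 16 ms of sending per cycle
W * Ttrans / (Ttrans + RTT) = 16 / 101 = 0.158416
U = min(1, 0.158416) = 0.158416
U% = 15.84%

15.84


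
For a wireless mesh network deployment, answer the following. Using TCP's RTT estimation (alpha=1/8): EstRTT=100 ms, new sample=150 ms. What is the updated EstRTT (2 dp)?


Given: EstRTT = 100 ms, SampleRTT = 150 ms, alpha = 1/8
New EstRTT = (1 - alpha) * EstRTT + alpha * SampleRTT
(7/8) * 100 = 87.5
(1/8) * 150 = 18.75
New EstRTT = 87.5 + 18.75 = 106.25 ms -> 106.25 ms (2 dp)

106.25


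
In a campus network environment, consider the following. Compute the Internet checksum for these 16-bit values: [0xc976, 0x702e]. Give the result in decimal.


Given words: [0xc976, 0x702e]
Step 1: Sum all words
Raw sum = 51574 + 28718 = 80292
Step 2: Fold carry: (14756 + 1) = 14757
One's complement = ~14757 & 0xFFFF = 50778

50778


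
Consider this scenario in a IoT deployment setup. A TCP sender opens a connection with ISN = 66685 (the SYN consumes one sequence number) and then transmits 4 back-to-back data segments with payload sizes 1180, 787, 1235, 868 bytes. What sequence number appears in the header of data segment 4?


The SYN occupies sequence number ISN = 66685, so the first data byte is ISN + 1 = 66686.
SEQ of data segment i = (ISN + 1) + sum of payload sizes of segments 1..i-1.
Segment 1: SEQ = 66686, payload = 1180 bytes
Segment 2: SEQ = 67866, payload = 787 bytes
Segment 3: SEQ = 68653, payload = 1235 bytes
Segment 4: SEQ = 69888, payload = 868 bytes
SEQ of segment 4 = 66686 + 1180 + 787 + 1235 = 69888

69888


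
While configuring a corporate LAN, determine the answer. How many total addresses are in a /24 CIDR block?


Given: CIDR prefix /24
Host bits = 32 - 24 = 8
Total addresses = 2^8 = 256

256


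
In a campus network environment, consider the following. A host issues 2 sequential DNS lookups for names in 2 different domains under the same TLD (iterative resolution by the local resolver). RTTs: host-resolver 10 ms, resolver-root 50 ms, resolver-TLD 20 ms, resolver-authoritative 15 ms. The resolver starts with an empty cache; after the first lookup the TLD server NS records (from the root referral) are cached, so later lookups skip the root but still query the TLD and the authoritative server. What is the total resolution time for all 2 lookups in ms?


Lookup 1 (cold cache): local + root + TLD + auth = 10 + 50 + 20 + 15 = 95 ms
Lookups 2..2 (TLD NS cached -> skip root; new domain -> still ask TLD and auth): local + TLD + auth = 10 + 20 + 15 = 45 ms each
Remaining 1 lookups: 1 * 45 = 45 ms
Total = 95 + 45 = 140 ms

140


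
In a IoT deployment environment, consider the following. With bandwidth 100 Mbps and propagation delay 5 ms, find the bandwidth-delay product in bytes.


Given: bandwidth = 100 Mbps, delay = 5 ms
BDP in bits = 100 * 10^6 * 5 / 1000
BDP in bits = 500000
BDP in bytes = 500000 / 8 = 62500

62500


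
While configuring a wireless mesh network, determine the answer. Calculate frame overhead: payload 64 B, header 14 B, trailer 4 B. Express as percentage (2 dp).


Given: payload = 64 B, header = 14 B, trailer = 4 B
Overhead bytes = header + trailer = 14 + 4 = 18
Total frame = payload + overhead = 64 + 18 = 82
Overhead % = 18 / 82 * 100 = 21.9512% -> 21.95% (2 dp)

21.95


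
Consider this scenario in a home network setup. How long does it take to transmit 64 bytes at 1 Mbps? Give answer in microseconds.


Given: packet = 64 bytes, bandwidth = 1 Mbps
Packet in bits = 64 * 8 = 512 bits
Bandwidth = 1 * 10^6 = 1000000 bps
Time = 512 / 1000000 seconds
Time in us = 512 * 10^6 / 1000000 = 512

512


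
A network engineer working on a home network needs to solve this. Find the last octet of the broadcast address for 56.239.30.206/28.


Given: IP = 56.239.30.206, prefix = /28
Host bits = 32 - 28 = 4
Network last octet = 206 AND mask = 192
Host part size = 2^4 - 1 = 15
Broadcast last octet = 192 OR 15 = 207

207


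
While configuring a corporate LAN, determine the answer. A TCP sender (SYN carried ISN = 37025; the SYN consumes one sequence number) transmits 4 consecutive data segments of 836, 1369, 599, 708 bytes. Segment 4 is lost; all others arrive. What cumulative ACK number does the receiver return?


SYN uses sequence number 37025; first data byte = ISN + 1 = 37026.
Segment 1: SEQ = 37026, len = 836 B, covers [37026, 37861]
Segment 2: SEQ = 37862, len = 1369 B, covers [37862, 39230]
Segment 3: SEQ = 39231, len = 599 B, covers [39231, 39829]
Segment 4: SEQ = 39830, len = 708 B, covers [39830, 40537] [LOST]
In-order data received: bytes [37026, 39829] (segments 1..3).
Segment 4 missing -> gap begins at byte 39830.
Cumulative ACK = next expected in-order byte = 37026 + 836 + 1369 + 599 = 39830

39830


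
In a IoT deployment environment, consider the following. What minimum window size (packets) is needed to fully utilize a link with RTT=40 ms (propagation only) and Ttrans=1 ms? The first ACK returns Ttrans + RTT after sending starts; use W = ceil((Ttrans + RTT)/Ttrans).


Given: Ttrans = 1 ms, RTT = 40 ms (= 2 * Tprop, Tprop = 20 ms)
Time until first ACK returns = Ttrans + RTT = 1 + 40 = 41 ms
Need W * Ttrans >= Ttrans + RTT  ->  W >= (Ttrans + RTT) / Ttrans
(Ttrans + RTT) / Ttrans = 41 / 1 = 41
W_min = ceil(41) = 41

41


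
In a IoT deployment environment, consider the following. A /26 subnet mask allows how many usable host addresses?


Given: subnet mask /26
Host bits = 32 - 26 = 6
Total addresses = 2^6 = 64
Usable hosts = 64 - 2 (network + broadcast) = 62

62


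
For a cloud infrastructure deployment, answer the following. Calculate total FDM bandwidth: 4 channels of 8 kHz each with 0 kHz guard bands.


Given: 4 channels, 8 kHz each, guard = 0 kHz
Channel bandwidth = 4 * 8 = 32 kHz
Guard bands = 3 gaps * 0 kHz = 0 kHz
Total = 32 + 0 = 32 kHz

32


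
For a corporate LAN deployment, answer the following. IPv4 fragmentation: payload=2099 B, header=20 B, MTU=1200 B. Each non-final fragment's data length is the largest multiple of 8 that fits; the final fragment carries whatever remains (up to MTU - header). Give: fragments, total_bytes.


Max data per non-final fragment = floor((MTU - header)/8)*8 = floor((1200 - 20)/8)*8 = floor(1180/8)*8 = 1176 B
Final fragment needs no 8-byte alignment: it can carry up to MTU - header = 1180 B
Non-final fragments needed = ceil((payload - 1180) / 1176) = ceil(919/1176) = ceil(0.7815) = 1
Number of fragments = 1 + 1 = 2
Fragment sizes (data): 1 * 1176 B + 923 B (last, 923 <= 1180 OK)
Total bytes sent = payload + n_frags * header = 2099 + 2*20 = 2099 + 40 = 2139 B

2, 2139


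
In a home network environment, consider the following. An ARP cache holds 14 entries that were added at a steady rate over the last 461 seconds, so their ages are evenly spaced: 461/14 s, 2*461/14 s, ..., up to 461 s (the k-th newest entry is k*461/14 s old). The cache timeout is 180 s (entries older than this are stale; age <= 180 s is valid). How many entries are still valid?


Ages are k * 461/14 s for k = 1..14 (spacing = 32.9286 s).
Entry k is valid iff k * 461/14 <= 180 iff k <= 14 * 180 / 461 = 5.4664
n_valid = floor(5.4664) = 5
(n_stale = 14 - 5 = 9)

5


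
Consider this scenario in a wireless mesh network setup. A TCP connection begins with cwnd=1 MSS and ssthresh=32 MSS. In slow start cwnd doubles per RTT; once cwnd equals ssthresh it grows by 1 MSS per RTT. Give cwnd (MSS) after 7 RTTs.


RTT 0: cwnd = 1 MSS (initial)
RTT 1: cwnd = 2 MSS (slow start, doubled)
RTT 2: cwnd = 4 MSS (slow start, doubled)
RTT 3: cwnd = 8 MSS (slow start, doubled)
RTT 4: cwnd = 16 MSS (slow start, doubled)
RTT 5: cwnd = 32 MSS (slow start, doubled)
RTT 6: cwnd = 33 MSS (congestion avoidance, +1)
RTT 7: cwnd = 34 MSS (congestion avoidance, +1)

34


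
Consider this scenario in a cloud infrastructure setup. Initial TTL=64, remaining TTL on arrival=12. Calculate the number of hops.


Given: initial TTL = 64, received TTL = 12
Hops = initial TTL - received TTL
Hops = 64 - 12 = 52

52


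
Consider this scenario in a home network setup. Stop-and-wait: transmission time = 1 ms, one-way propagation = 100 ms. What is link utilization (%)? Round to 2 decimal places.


Given: Ttrans = 1 ms, Tprop = 100 ms
RTT = 2 * Tprop = 2 * 100 = 200 ms
U = Ttrans / (Ttrans + RTT)
U = 1 / (1 + 200)
U = 1 / 201 = 0.004975
U% = 0.50%

0.50


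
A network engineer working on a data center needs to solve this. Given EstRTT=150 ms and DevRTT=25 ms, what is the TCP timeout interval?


Given: EstRTT = 150 ms, DevRTT = 25 ms
Timeout = EstRTT + 4 * DevRTT
4 * DevRTT = 4 * 25 = 100
Timeout = 150 + 100 = 250 ms

250


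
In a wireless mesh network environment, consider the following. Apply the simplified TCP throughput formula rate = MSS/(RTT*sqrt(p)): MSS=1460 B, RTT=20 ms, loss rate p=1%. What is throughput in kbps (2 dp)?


Given: MSS = 1460 bytes, RTT = 20 ms, loss = 1%
RTT in seconds = 20 / 1000 = 0.02
Loss rate = 1% = 0.01
sqrt(loss) = sqrt(0.01) = 0.1
Throughput (bytes/s) = 1460 / (0.02 * 0.1) = 730000.0000
Throughput (kbps) = 730000.0000 * 8 / 1000 = 5840.000000 -> 5840.00 kbps (2 dp)

5840.00


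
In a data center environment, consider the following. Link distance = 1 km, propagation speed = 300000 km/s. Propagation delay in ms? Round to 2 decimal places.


Given: distance = 1 km, speed = 300000 km/s
Delay = distance / speed = 1 / 300000 seconds
Delay in ms = 1 * 1000 / 300000
Delay = 0.0033 ms
Rounded to 2 dp = 0.00 ms

0.00


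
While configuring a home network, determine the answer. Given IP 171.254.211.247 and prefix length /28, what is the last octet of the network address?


Given: IP = 171.254.211.247, prefix = /28
Subnet mask = 255.255.255.240
Last octet of IP: 247
Last octet of mask: 240
Network last octet = 247 AND 240 = 240

240


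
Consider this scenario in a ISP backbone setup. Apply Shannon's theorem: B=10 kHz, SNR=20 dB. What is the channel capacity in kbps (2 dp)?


Given: B = 10 kHz, SNR = 20 dB
SNR linear = 10^(20/10) = 100
1 + SNR = 101
log2(101) = 6.6582114828
C = 10 * 1000 * 6.6582114828 = 66582.1148 bps
C = 66.582115 kbps -> 66.58 kbps (2 dp)

66.58


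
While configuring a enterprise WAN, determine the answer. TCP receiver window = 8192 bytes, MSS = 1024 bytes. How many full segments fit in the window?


Given: RWND = 8192 bytes, MSS = 1024 bytes
Full segments = floor(RWND / MSS)
Full segments = floor(8192 / 1024)
Full segments = floor(8.0) = 8

8


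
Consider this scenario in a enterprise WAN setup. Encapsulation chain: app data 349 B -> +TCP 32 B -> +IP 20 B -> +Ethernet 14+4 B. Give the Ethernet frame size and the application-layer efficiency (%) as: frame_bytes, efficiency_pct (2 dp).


TCP segment = 349 + 32 = 381 B
IP packet = 381 + 20 = 401 B
Ethernet frame = 401 + 14 + 4 = 419 B
Efficiency = app / frame = 349 / 419 = 0.832936 = 83.2936% -> 83.29% (2 dp)

419, 83.29


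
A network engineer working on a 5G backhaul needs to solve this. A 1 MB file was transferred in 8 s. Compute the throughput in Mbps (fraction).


Given: file = 1 MB, time = 8 s
File in Mb = 1 * 8 = 8 Mb
Throughput = 8 / 8 Mbps
Throughput = 1 Mbps

1


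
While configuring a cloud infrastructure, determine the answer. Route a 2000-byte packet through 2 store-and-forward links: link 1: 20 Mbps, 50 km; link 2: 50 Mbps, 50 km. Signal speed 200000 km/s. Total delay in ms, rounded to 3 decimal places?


Packet = 2000 bytes = 16000 bits. Store-and-forward: sum (t_trans + t_prop) per link.
Link 1: t_trans = 16000/(20*10^6) s = 0.8000 ms; t_prop = 50/200000 s = 0.2500 ms; subtotal = 1.0500 ms
Link 2: t_trans = 16000/(50*10^6) s = 0.3200 ms; t_prop = 50/200000 s = 0.2500 ms; subtotal = 0.5700 ms
End-to-end = 1.0500 + 0.5700 = 1.6200 ms -> 1.620 ms (3 dp)

1.620


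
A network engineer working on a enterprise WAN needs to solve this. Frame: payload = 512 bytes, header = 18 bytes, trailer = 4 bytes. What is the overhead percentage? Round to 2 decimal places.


Given: payload = 512 B, header = 18 B, trailer = 4 B
Overhead bytes = header + trailer = 18 + 4 = 22
Total frame = payload + overhead = 512 + 22 = 534
Overhead % = 22 / 534 * 100 = 4.1199% -> 4.12% (2 dp)

4.12


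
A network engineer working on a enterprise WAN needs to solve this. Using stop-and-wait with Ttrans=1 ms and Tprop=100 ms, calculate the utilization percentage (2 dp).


Given: Ttrans = 1 ms, Tprop = 100 ms
RTT = 2 * Tprop = 2 * 100 = 200 ms
U = Ttrans / (Ttrans + RTT)
U = 1 / (1 + 200)
U = 1 / 201 = 0.004975
U% = 0.50%

0.50


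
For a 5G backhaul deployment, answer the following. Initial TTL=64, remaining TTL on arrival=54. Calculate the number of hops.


Given: initial TTL = 64, received TTL = 54
Hops = initial TTL - received TTL
Hops = 64 - 54 = 10

10


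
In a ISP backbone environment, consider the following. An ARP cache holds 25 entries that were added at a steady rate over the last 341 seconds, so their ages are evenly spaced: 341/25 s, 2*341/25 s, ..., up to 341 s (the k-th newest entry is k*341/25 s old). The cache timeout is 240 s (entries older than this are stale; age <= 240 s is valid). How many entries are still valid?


Ages are k * 341/25 s for k = 1..25 (spacing = 13.6400 s).
Entry k is valid iff k * 341/25 <= 240 iff k <= 25 * 240 / 341 = 17.5953
n_valid = floor(17.5953) = 17
(n_stale = 25 - 17 = 8)

17


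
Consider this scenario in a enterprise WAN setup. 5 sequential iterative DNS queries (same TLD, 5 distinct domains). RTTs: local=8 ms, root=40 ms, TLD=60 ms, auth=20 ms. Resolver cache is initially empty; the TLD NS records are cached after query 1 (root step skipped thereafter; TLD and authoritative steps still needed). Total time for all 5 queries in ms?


Lookup 1 (cold cache): local + root + TLD + auth = 8 + 40 + 60 + 20 = 128 ms
Lookups 2..5 (TLD NS cached -> skip root; new domain -> still ask TLD and auth): local + TLD + auth = 8 + 60 + 20 = 88 ms each
Remaining 4 lookups: 4 * 88 = 352 ms
Total = 128 + 352 = 480 ms

480


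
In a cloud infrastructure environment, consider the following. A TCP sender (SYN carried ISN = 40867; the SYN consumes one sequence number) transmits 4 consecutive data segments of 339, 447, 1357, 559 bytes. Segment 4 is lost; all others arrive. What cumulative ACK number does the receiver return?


SYN uses sequence number 40867; first data byte = ISN + 1 = 40868.
Segment 1: SEQ = 40868, len = 339 B, covers [40868, 41206]
Segment 2: SEQ = 41207, len = 447 B, covers [41207, 41653]
Segment 3: SEQ = 41654, len = 1357 B, covers [41654, 43010]
Segment 4: SEQ = 43011, len = 559 B, covers [43011, 43569] [LOST]
In-order data received: bytes [40868, 43010] (segments 1..3).
Segment 4 missing -> gap begins at byte 43011.
Cumulative ACK = next expected in-order byte = 40868 + 339 + 447 + 1357 = 43011

43011


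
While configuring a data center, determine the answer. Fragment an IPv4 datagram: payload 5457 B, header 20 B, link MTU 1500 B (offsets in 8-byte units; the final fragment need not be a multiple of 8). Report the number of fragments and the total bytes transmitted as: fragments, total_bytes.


Max data per non-final fragment = floor((MTU - header)/8)*8 = floor((1500 - 20)/8)*8 = floor(1480/8)*8 = 1480 B
Final fragment needs no 8-byte alignment: it can carry up to MTU - header = 1480 B
Non-final fragments needed = ceil((payload - 1480) / 1480) = ceil(3977/1480) = ceil(2.6872) = 3
Number of fragments = 3 + 1 = 4
Fragment sizes (data): 3 * 1480 B + 1017 B (last, 1017 <= 1480 OK)
Total bytes sent = payload + n_frags * header = 5457 + 4*20 = 5457 + 80 = 5537 B

4, 5537


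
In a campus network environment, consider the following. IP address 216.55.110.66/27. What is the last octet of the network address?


Given: IP = 216.55.110.66, prefix = /27
Subnet mask = 255.255.255.224
Last octet of IP: 66
Last octet of mask: 224
Network last octet = 66 AND 224 = 64

64


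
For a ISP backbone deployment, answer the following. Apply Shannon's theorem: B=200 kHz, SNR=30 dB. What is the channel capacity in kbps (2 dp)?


Given: B = 200 kHz, SNR = 30 dB
SNR linear = 10^(30/10) = 1000
1 + SNR = 1001
log2(1001) = 9.9672262588
C = 200 * 1000 * 9.9672262588 = 1993445.2518 bps
C = 1993.445252 kbps -> 1993.45 kbps (2 dp)

1993.45


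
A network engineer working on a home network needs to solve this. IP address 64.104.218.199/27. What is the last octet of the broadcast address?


Given: IP = 64.104.218.199, prefix = /27
Host bits = 32 - 27 = 5
Network last octet = 199 AND mask = 192
Host part size = 2^5 - 1 = 31
Broadcast last octet = 192 OR 31 = 223

223


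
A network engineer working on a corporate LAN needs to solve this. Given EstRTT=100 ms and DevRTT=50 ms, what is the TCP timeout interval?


Given: EstRTT = 100 ms, DevRTT = 50 ms
Timeout = EstRTT + 4 * DevRTT
4 * DevRTT = 4 * 50 = 200
Timeout = 100 + 200 = 300 ms

300


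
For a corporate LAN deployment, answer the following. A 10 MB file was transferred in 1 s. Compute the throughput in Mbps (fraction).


Given: file = 10 MB, time = 1 s
File in Mb = 10 * 8 = 80 Mb
Throughput = 80 / 1 Mbps
Throughput = 80 Mbps

80


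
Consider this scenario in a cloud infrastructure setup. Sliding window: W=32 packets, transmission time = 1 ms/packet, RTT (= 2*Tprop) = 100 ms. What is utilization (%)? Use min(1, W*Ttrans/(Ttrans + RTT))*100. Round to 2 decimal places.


Given: W = 32, Ttrans = 1 ms, RTT = 100 ms (= 2 * Tprop, Tprop = 50 ms)
Cycle time = Ttrans + RTT = 1 + 100 = 101 ms (first packet sent until its ACK returns)
W * Ttrans = 32 * 1 = 32 ms of sending per cycle
W * Ttrans / (Ttrans + RTT) = 32 / 101 = 0.316832
U = min(1, 0.316832) = 0.316832
U% = 31.68%

31.68
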